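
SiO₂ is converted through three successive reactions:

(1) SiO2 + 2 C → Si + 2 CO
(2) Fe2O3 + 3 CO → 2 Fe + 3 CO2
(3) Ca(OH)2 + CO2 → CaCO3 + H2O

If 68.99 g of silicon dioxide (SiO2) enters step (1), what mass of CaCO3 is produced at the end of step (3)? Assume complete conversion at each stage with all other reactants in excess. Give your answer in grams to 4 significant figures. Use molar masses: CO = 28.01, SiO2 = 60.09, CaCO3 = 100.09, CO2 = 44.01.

n(SiO2) = 68.99 / 60.09 = 1.1481 mol.
Reaction (1): SiO2→CO ratio 1:2 ⇒ n(CO) = 2.2962 mol.
Reaction (2): CO→CO2 ratio 3:3 ⇒ n(CO2) = 2.2962 mol.
Reaction (3): CO2→CaCO3 ratio 1:1 ⇒ n(CaCO3) = 2.2962 mol.
Mass of CaCO3 = 2.2962 × 100.09 = 229.83 g.

229.8 g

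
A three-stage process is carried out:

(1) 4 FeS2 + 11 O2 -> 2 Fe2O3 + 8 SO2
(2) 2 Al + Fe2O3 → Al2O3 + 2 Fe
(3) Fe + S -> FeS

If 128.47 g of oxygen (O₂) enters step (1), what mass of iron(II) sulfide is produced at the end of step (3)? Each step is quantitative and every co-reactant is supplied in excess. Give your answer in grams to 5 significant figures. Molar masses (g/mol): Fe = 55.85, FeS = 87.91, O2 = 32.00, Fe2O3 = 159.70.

128.34 g

n(O2) = 128.47 / 32.00 = 4.01469 mol.
Reaction (1): O2→Fe2O3 ratio 11:2 ⇒ n(Fe2O3) = 0.729943 mol.
Reaction (2): Fe2O3→Fe ratio 1:2 ⇒ n(Fe) = 1.45989 mol.
Reaction (3): Fe→FeS ratio 1:1 ⇒ n(FeS) = 1.45989 mol.
Mass of FeS = 1.45989 × 87.91 = 128.339 g.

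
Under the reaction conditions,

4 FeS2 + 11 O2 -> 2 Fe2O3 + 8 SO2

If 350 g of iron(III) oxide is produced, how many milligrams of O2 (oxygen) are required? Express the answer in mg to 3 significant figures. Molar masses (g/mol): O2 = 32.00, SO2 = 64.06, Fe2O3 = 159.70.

386000 mg

n(Fe2O3) = 350.0 g / 159.70 g/mol = 2.192 mol.
From the equation the Fe2O3:O2 mole ratio is 2:11, so n(O2) = 2.192 × 11/2 = 12.05 mol.
Mass of O2 = 12.05 mol × 32.00 g/mol = 385.7 g.
Converting to mg: 385.7 g = 386000 mg.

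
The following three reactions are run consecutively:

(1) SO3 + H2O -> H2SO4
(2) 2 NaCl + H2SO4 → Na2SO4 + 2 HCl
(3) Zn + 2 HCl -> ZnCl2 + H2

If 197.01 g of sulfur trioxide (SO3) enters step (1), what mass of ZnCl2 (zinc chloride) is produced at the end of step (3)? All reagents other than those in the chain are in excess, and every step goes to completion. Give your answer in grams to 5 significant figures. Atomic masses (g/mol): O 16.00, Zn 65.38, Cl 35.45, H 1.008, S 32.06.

335.36 g

M(SO3) = 32.06 + 3(16.00) = 80.06 g/mol.
M(ZnCl2) = 65.38 + 2(35.45) = 136.28 g/mol.
n(SO3) = 197.01 / 80.06 = 2.46078 mol.
Reaction (1): SO3→H2SO4 ratio 1:1 ⇒ n(H2SO4) = 2.46078 mol.
Reaction (2): H2SO4→HCl ratio 1:2 ⇒ n(HCl) = 4.92156 mol.
Reaction (3): HCl→ZnCl2 ratio 2:1 ⇒ n(ZnCl2) = 2.46078 mol.
Mass of ZnCl2 = 2.46078 × 136.28 = 335.355 g.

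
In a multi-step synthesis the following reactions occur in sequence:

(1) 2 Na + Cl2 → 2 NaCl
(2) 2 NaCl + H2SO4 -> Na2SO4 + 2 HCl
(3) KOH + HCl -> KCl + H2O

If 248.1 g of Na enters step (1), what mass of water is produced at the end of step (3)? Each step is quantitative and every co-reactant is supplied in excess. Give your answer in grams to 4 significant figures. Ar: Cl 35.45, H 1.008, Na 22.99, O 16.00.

194.4 g

M(Na) = 22.99 g/mol.
M(H2O) = 2(1.008) + 16.00 = 18.016 g/mol.
n(Na) = 248.1 / 22.99 = 10.792 mol.
Reaction (1): Na→NaCl ratio 2:2 ⇒ n(NaCl) = 10.792 mol.
Reaction (2): NaCl→HCl ratio 2:2 ⇒ n(HCl) = 10.792 mol.
Reaction (3): HCl→H2O ratio 1:1 ⇒ n(H2O) = 10.792 mol.
Mass of H2O = 10.792 × 18.016 = 194.42 g.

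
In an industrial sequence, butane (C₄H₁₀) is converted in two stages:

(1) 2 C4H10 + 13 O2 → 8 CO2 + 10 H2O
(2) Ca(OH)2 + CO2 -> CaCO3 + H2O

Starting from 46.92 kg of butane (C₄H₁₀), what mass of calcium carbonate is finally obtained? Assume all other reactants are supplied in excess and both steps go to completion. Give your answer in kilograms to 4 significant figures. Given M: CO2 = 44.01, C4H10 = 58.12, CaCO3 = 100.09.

323.2 kg

46.92 kg = 46920 g.
n(C4H10) = 46920 / 58.12 = 807.30 mol.
Step 1 gives a 2:8 ratio of C4H10 to CO2, so n(CO2) = 3229.2 mol.
In step 2 the CO2:CaCO3 ratio is 1:1, so n(CaCO3) = 3229.2 mol.
Mass of CaCO3 = 3229.2 × 100.09 = 323210 g = 323.2 kg.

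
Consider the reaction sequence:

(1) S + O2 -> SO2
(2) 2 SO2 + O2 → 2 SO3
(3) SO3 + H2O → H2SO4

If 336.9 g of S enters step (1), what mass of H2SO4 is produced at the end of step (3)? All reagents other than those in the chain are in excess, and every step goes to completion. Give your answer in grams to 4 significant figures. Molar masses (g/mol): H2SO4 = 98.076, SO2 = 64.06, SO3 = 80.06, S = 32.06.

n(S) = 336.9 / 32.06 = 10.508 mol.
Reaction (1): S→SO2 ratio 1:1 ⇒ n(SO2) = 10.508 mol.
Reaction (2): SO2→SO3 ratio 2:2 ⇒ n(SO3) = 10.508 mol.
Reaction (3): SO3→H2SO4 ratio 1:1 ⇒ n(H2SO4) = 10.508 mol.
Mass of H2SO4 = 10.508 × 98.076 = 1030.6 g.

1031 g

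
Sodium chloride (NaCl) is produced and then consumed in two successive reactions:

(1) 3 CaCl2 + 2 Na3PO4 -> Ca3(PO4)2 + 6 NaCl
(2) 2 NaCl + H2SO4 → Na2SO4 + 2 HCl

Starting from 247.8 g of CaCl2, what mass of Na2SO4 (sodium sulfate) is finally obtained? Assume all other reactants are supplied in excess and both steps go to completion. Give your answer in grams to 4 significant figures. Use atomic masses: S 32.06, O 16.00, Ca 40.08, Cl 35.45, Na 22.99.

M(CaCl2) = 40.08 + 2(35.45) = 110.98 g/mol.
M(Na2SO4) = 2(22.99) + 32.06 + 4(16.00) = 142.04 g/mol.
n(CaCl2) = 247.80 / 110.98 = 2.2328 mol.
Step 1 gives a 3:6 ratio of CaCl2 to NaCl, so n(NaCl) = 4.4657 mol.
In step 2 the NaCl:Na2SO4 ratio is 2:1, so n(Na2SO4) = 2.2328 mol.
Mass of Na2SO4 = 2.2328 × 142.04 = 317.15 g.

317.2 g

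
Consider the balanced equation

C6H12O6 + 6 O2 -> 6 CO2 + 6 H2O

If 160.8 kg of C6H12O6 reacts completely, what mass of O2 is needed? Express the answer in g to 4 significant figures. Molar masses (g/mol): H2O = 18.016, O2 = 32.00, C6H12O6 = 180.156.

171400 g

Convert: 160.8 kg = 160800 g.
n(C6H12O6) = 160800 g / 180.156 g/mol = 892.56 mol.
From the equation the C6H12O6:O2 mole ratio is 1:6, so n(O2) = 892.56 × 6/1 = 5355.4 mol.
Mass of O2 = 5355.4 mol × 32.00 g/mol = 171370 g.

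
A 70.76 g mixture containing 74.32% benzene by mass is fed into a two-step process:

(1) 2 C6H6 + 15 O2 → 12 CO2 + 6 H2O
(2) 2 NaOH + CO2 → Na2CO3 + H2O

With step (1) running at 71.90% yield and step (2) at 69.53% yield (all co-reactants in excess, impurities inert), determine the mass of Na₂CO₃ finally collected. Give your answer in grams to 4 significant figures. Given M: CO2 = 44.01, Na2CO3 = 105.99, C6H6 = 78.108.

214.1 g

Pure C6H6 = 70.76 × 0.7432 = 52.589 g.
n(C6H6) = 52.589 / 78.108 = 0.67328 mol.
Step 1 (C6H6:CO2 = 2:12): theoretical n(CO2) = 4.0397 mol; at 71.90% yield, n(CO2) = 2.9045 mol.
Step 2 (CO2:Na2CO3 = 1:1): theoretical n(Na2CO3) = 2.9045 mol, so theoretical mass = 2.9045 × 105.99 = 307.85 g.
At 69.53% yield, actual mass of Na2CO3 = 307.85 × 0.6953 = 214.05 g.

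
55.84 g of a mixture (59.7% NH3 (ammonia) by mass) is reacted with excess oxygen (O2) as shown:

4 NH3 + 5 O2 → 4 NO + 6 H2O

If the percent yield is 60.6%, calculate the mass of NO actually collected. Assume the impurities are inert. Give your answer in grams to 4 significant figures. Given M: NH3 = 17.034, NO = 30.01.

35.59 g

Pure NH3 available = 55.84 g × 0.597 = 33.336 g.
n(NH3) = 33.336 g / 17.034 g/mol = 1.9571 mol.
From the equation the NH3:NO mole ratio is 4:4, so n(NO) = 1.9571 × 4/4 = 1.9571 mol.
Mass of NO = 1.9571 mol × 30.01 g/mol = 58.731 g.
Actual mass collected = 58.731 g × 0.606 = 35.591 g.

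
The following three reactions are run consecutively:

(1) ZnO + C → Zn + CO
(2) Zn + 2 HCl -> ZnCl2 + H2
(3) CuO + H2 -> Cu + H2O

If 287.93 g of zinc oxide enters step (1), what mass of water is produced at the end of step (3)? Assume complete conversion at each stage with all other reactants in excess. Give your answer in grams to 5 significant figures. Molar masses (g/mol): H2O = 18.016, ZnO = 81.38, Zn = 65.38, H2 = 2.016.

n(ZnO) = 287.93 / 81.38 = 3.53809 mol.
Reaction (1): ZnO→Zn ratio 1:1 ⇒ n(Zn) = 3.53809 mol.
Reaction (2): Zn→H2 ratio 1:1 ⇒ n(H2) = 3.53809 mol.
Reaction (3): H2→H2O ratio 1:1 ⇒ n(H2O) = 3.53809 mol.
Mass of H2O = 3.53809 × 18.016 = 63.7423 g.

63.742 g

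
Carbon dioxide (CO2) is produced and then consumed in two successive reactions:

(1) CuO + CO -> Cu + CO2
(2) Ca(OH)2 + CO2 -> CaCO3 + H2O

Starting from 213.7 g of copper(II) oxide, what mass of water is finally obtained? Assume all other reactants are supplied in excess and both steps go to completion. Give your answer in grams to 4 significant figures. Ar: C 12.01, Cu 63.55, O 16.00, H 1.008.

48.40 g

M(CuO) = 63.55 + 16.00 = 79.55 g/mol.
M(H2O) = 2(1.008) + 16.00 = 18.016 g/mol.
n(CuO) = 213.70 / 79.55 = 2.6864 mol.
Step 1 gives a 1:1 ratio of CuO to CO2, so n(CO2) = 2.6864 mol.
In step 2 the CO2:H2O ratio is 1:1, so n(H2O) = 2.6864 mol.
Mass of H2O = 2.6864 × 18.016 = 48.397 g.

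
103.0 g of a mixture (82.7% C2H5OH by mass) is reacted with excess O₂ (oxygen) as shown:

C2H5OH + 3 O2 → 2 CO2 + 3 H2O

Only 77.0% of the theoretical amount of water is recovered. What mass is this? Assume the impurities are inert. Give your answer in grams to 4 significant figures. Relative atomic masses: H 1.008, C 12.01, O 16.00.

76.95 g

Pure C2H5OH available = 103.0 g × 0.827 = 85.181 g.
M(C2H5OH) = 2(12.01) + 6(1.008) + 16.00 = 46.068 g/mol.
M(H2O) = 2(1.008) + 16.00 = 18.016 g/mol.
n(C2H5OH) = 85.181 g / 46.068 g/mol = 1.8490 mol.
From the equation the C2H5OH:H2O mole ratio is 1:3, so n(H2O) = 1.8490 × 3/1 = 5.5471 mol.
Mass of H2O = 5.5471 mol × 18.016 g/mol = 99.936 g.
Actual mass collected = 99.936 g × 0.770 = 76.951 g.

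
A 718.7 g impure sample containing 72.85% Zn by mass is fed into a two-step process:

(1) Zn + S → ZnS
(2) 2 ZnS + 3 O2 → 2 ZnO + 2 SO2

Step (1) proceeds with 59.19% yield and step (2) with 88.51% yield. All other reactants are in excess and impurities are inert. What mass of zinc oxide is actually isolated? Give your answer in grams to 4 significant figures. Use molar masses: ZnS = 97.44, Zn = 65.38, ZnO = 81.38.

341.4 g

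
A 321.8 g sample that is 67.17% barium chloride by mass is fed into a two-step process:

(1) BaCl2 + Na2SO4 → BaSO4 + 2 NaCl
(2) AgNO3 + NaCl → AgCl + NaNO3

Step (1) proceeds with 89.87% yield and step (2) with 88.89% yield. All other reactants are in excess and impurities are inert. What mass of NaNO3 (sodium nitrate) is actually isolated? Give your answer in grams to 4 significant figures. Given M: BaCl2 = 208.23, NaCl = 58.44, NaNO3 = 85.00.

141.0 g

Pure BaCl2 = 321.8 × 0.6717 = 216.15 g.
n(BaCl2) = 216.15 / 208.23 = 1.0380 mol.
Step 1 (BaCl2:NaCl = 1:2): theoretical n(NaCl) = 2.0761 mol; at 89.87% yield, n(NaCl) = 1.8658 mol.
Step 2 (NaCl:NaNO3 = 1:1): theoretical n(NaNO3) = 1.8658 mol, so theoretical mass = 1.8658 × 85.00 = 158.59 g.
At 88.89% yield, actual mass of NaNO3 = 158.59 × 0.8889 = 140.97 g.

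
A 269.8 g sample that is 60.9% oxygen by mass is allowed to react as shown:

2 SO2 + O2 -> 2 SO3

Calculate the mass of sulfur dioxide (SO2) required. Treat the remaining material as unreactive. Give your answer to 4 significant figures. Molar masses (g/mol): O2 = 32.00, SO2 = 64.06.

657.8 g

Mass of pure O2 = 269.8 g × 0.609 = 164.31 g.
n(O2) = 164.31 g / 32.00 g/mol = 5.1346 mol.
From the equation the O2:SO2 mole ratio is 1:2, so n(SO2) = 5.1346 × 2/1 = 10.269 mol.
Mass of SO2 = 10.269 mol × 64.06 g/mol = 657.85 g.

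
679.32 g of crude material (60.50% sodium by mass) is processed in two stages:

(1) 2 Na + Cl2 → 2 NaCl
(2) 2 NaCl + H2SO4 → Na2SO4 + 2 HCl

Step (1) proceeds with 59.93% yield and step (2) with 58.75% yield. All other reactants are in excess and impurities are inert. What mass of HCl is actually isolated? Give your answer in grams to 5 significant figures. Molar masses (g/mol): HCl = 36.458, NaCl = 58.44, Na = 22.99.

Pure Na = 679.32 × 0.6050 = 410.989 g.
n(Na) = 410.989 / 22.99 = 17.8768 mol.
Step 1 (Na:NaCl = 2:2): theoretical n(NaCl) = 17.8768 mol; at 59.93% yield, n(NaCl) = 10.7136 mol.
Step 2 (NaCl:HCl = 2:2): theoretical n(HCl) = 10.7136 mol, so theoretical mass = 10.7136 × 36.458 = 390.596 g.
At 58.75% yield, actual mass of HCl = 390.596 × 0.5875 = 229.475 g.

229.48 g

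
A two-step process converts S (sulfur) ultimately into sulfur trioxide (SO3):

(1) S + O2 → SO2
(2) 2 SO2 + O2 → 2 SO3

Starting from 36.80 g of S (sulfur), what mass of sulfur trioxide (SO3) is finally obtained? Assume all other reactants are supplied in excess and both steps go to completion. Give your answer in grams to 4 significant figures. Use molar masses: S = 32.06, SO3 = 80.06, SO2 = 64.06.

91.90 g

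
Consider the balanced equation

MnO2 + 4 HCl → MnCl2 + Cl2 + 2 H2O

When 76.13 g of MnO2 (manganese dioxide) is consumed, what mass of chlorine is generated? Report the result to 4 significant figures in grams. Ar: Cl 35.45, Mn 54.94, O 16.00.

M(MnO2) = 54.94 + 2(16.00) = 86.94 g/mol.
M(Cl2) = 2(35.45) = 70.90 g/mol.
n(MnO2) = 76.130 g / 86.94 g/mol = 0.87566 mol.
From the equation the MnO2:Cl2 mole ratio is 1:1, so n(Cl2) = 0.87566 × 1/1 = 0.87566 mol.
Mass of Cl2 = 0.87566 mol × 70.90 g/mol = 62.084 g.

62.08 g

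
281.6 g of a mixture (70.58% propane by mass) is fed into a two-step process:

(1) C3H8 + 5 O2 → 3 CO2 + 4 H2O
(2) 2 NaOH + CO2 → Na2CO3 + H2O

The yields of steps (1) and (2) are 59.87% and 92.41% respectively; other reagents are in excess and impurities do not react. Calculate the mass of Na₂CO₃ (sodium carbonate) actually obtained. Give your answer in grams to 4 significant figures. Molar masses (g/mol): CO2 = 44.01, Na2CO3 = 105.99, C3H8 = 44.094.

793.0 g

Pure C3H8 = 281.6 × 0.7058 = 198.75 g.
n(C3H8) = 198.75 / 44.094 = 4.5075 mol.
Step 1 (C3H8:CO2 = 1:3): theoretical n(CO2) = 13.522 mol; at 59.87% yield, n(CO2) = 8.0959 mol.
Step 2 (CO2:Na2CO3 = 1:1): theoretical n(Na2CO3) = 8.0959 mol, so theoretical mass = 8.0959 × 105.99 = 858.08 g.
At 92.41% yield, actual mass of Na2CO3 = 858.08 × 0.9241 = 792.96 g.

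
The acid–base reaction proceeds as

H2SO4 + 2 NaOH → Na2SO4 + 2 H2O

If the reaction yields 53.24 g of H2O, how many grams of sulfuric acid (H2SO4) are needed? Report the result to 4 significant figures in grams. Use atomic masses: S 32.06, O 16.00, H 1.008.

M(H2O) = 2(1.008) + 16.00 = 18.016 g/mol.
M(H2SO4) = 2(1.008) + 32.06 + 4(16.00) = 98.076 g/mol.
n(H2O) = 53.240 g / 18.016 g/mol = 2.9552 mol.
From the equation the H2O:H2SO4 mole ratio is 2:1, so n(H2SO4) = 2.9552 × 1/2 = 1.4776 mol.
Mass of H2SO4 = 1.4776 mol × 98.076 g/mol = 144.91 g.

144.9 g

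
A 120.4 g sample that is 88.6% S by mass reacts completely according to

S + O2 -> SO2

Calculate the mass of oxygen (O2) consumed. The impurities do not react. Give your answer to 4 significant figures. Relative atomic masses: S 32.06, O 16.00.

106.5 g

Mass of pure S = 120.4 g × 0.886 = 106.67 g.
M(S) = 32.06 g/mol.
M(O2) = 2(16.00) = 32.00 g/mol.
n(S) = 106.67 g / 32.06 g/mol = 3.3273 mol.
From the equation the S:O2 mole ratio is 1:1, so n(O2) = 3.3273 × 1/1 = 3.3273 mol.
Mass of O2 = 3.3273 mol × 32.00 g/mol = 106.47 g.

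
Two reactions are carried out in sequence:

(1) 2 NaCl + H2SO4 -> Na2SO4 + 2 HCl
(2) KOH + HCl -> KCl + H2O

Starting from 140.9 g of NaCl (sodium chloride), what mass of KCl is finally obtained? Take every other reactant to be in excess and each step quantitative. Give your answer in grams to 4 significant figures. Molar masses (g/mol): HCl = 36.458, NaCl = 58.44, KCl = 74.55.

179.7 g

n(NaCl) = 140.90 / 58.44 = 2.4110 mol.
Step 1 gives a 2:2 ratio of NaCl to HCl, so n(HCl) = 2.4110 mol.
In step 2 the HCl:KCl ratio is 1:1, so n(KCl) = 2.4110 mol.
Mass of KCl = 2.4110 × 74.55 = 179.74 g.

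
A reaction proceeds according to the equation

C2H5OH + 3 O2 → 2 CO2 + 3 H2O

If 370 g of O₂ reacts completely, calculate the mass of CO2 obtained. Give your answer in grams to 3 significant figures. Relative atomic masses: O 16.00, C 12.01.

M(O2) = 2(16.00) = 32.00 g/mol.
M(CO2) = 12.01 + 2(16.00) = 44.01 g/mol.
n(O2) = 370.0 g / 32.00 g/mol = 11.56 mol.
From the equation the O2:CO2 mole ratio is 3:2, so n(CO2) = 11.56 × 2/3 = 7.708 mol.
Mass of CO2 = 7.708 mol × 44.01 g/mol = 339.2 g.

339 g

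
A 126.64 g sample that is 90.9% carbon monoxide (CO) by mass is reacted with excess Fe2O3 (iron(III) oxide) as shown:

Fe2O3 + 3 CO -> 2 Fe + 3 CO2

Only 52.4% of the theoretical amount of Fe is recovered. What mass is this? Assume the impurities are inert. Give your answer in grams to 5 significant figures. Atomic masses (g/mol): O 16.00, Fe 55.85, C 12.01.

80.183 g

Pure CO available = 126.64 g × 0.909 = 115.116 g.
M(CO) = 12.01 + 16.00 = 28.01 g/mol.
M(Fe) = 55.85 g/mol.
n(CO) = 115.116 g / 28.01 g/mol = 4.10981 mol.
From the equation the CO:Fe mole ratio is 3:2, so n(Fe) = 4.10981 × 2/3 = 2.73987 mol.
Mass of Fe = 2.73987 mol × 55.85 g/mol = 153.022 g.
Actual mass collected = 153.022 g × 0.524 = 80.1835 g.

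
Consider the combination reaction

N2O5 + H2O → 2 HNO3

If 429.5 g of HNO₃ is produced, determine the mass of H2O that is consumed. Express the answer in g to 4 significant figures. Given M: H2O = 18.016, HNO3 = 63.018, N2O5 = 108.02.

61.39 g

n(HNO3) = 429.50 g / 63.018 g/mol = 6.8155 mol.
From the equation the HNO3:H2O mole ratio is 2:1, so n(H2O) = 6.8155 × 1/2 = 3.4078 mol.
Mass of H2O = 3.4078 mol × 18.016 g/mol = 61.394 g.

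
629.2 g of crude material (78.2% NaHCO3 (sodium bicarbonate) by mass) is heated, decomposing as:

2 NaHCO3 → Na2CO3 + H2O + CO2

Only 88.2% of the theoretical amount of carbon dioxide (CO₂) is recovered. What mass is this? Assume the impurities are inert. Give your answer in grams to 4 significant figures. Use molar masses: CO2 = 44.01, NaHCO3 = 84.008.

113.7 g

Pure NaHCO3 available = 629.2 g × 0.782 = 492.03 g.
n(NaHCO3) = 492.03 g / 84.008 g/mol = 5.8570 mol.
From the equation the NaHCO3:CO2 mole ratio is 2:1, so n(CO2) = 5.8570 × 1/2 = 2.9285 mol.
Mass of CO2 = 2.9285 mol × 44.01 g/mol = 128.88 g.
Actual mass collected = 128.88 g × 0.882 = 113.67 g.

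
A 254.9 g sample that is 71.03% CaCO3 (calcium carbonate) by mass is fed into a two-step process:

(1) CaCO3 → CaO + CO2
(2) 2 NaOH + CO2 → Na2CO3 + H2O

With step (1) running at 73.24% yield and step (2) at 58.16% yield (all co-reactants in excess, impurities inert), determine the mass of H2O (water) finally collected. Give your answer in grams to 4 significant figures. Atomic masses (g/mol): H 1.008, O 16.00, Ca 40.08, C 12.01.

13.88 g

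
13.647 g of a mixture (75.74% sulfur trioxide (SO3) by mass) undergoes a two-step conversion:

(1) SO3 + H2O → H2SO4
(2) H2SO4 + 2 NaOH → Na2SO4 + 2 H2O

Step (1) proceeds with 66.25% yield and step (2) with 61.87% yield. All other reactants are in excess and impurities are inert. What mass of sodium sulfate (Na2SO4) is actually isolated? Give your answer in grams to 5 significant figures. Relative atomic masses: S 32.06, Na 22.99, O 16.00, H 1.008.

7.5166 g

Pure SO3 = 13.647 × 0.7574 = 10.3362 g.
M(SO3) = 32.06 + 3(16.00) = 80.06 g/mol.
M(Na2SO4) = 2(22.99) + 32.06 + 4(16.00) = 142.04 g/mol.
n(SO3) = 10.3362 / 80.06 = 0.129106 mol.
Step 1 (SO3:H2SO4 = 1:1): theoretical n(H2SO4) = 0.129106 mol; at 66.25% yield, n(H2SO4) = 0.0855328 mol.
Step 2 (H2SO4:Na2SO4 = 1:1): theoretical n(Na2SO4) = 0.0855328 mol, so theoretical mass = 0.0855328 × 142.04 = 12.1491 g.
At 61.87% yield, actual mass of Na2SO4 = 12.1491 × 0.6187 = 7.51664 g.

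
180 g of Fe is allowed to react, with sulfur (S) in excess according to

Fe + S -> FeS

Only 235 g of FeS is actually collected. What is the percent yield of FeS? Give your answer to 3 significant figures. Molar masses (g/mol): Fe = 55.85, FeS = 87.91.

n(Fe) = 180.0 g / 55.85 g/mol = 3.223 mol.
From the equation the Fe:FeS mole ratio is 1:1, so n(FeS) = 3.223 × 1/1 = 3.223 mol.
Mass of FeS = 3.223 mol × 87.91 g/mol = 283.3 g.
This is the theoretical yield. Percent yield = 235 g / 283.3 g × 100% = 82.94%.

82.9 %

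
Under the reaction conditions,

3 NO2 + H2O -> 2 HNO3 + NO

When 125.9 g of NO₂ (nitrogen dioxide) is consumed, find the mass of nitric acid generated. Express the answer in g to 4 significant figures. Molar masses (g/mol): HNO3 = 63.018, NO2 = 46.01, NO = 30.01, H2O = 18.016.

115.0 g

n(NO2) = 125.90 g / 46.01 g/mol = 2.7364 mol.
From the equation the NO2:HNO3 mole ratio is 3:2, so n(HNO3) = 2.7364 × 2/3 = 1.8242 mol.
Mass of HNO3 = 1.8242 mol × 63.018 g/mol = 114.96 g.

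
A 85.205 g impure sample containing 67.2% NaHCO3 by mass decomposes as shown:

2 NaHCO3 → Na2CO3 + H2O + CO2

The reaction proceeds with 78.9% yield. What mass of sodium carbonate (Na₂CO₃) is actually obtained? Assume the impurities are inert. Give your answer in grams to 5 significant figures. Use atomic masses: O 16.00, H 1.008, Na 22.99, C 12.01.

Pure NaHCO3 available = 85.205 g × 0.672 = 57.2578 g.
M(NaHCO3) = 22.99 + 1.008 + 12.01 + 3(16.00) = 84.008 g/mol.
M(Na2CO3) = 2(22.99) + 12.01 + 3(16.00) = 105.99 g/mol.
n(NaHCO3) = 57.2578 g / 84.008 g/mol = 0.681575 mol.
From the equation the NaHCO3:Na2CO3 mole ratio is 2:1, so n(Na2CO3) = 0.681575 × 1/2 = 0.340788 mol.
Mass of Na2CO3 = 0.340788 mol × 105.99 g/mol = 36.1201 g.
Actual mass collected = 36.1201 g × 0.789 = 28.4987 g.

28.499 g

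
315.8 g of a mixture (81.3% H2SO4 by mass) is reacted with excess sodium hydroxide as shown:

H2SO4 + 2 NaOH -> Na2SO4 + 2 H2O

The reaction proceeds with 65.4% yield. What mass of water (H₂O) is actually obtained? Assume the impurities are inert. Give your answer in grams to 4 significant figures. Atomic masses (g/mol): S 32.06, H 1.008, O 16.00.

Pure H2SO4 available = 315.8 g × 0.813 = 256.75 g.
M(H2SO4) = 2(1.008) + 32.06 + 4(16.00) = 98.076 g/mol.
M(H2O) = 2(1.008) + 16.00 = 18.016 g/mol.
n(H2SO4) = 256.75 g / 98.076 g/mol = 2.6178 mol.
From the equation the H2SO4:H2O mole ratio is 1:2, so n(H2O) = 2.6178 × 2/1 = 5.2356 mol.
Mass of H2O = 5.2356 mol × 18.016 g/mol = 94.325 g.
Actual mass collected = 94.325 g × 0.654 = 61.689 g.

61.69 g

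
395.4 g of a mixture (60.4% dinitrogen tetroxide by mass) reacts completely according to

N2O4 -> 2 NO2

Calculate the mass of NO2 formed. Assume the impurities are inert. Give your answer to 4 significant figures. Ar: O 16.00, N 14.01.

238.8 g

Mass of pure N2O4 = 395.4 g × 0.604 = 238.82 g.
M(N2O4) = 2(14.01) + 4(16.00) = 92.02 g/mol.
M(NO2) = 14.01 + 2(16.00) = 46.01 g/mol.
n(N2O4) = 238.82 g / 92.02 g/mol = 2.5953 mol.
From the equation the N2O4:NO2 mole ratio is 1:2, so n(NO2) = 2.5953 × 2/1 = 5.1906 mol.
Mass of NO2 = 5.1906 mol × 46.01 g/mol = 238.82 g.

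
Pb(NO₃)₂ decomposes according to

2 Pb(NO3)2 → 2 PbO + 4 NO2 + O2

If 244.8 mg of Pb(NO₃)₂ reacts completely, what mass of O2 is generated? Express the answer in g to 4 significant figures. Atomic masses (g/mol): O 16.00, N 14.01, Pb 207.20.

M(Pb(NO3)2) = 207.20 + 2(14.01) + 6(16.00) = 331.22 g/mol.
M(O2) = 2(16.00) = 32.00 g/mol.
Convert: 244.8 mg = 0.24480 g.
n(Pb(NO3)2) = 0.24480 g / 331.22 g/mol = 0.00073909 mol.
From the equation the Pb(NO3)2:O2 mole ratio is 2:1, so n(O2) = 0.00073909 × 1/2 = 0.00036954 mol.
Mass of O2 = 0.00036954 mol × 32.00 g/mol = 0.011825 g.

0.01183 g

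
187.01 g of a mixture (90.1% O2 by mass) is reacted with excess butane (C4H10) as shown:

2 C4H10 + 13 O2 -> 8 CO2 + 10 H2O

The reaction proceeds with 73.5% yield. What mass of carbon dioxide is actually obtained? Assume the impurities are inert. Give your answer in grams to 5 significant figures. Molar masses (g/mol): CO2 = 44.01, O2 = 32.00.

Pure O2 available = 187.01 g × 0.901 = 168.496 g.
n(O2) = 168.496 g / 32.00 g/mol = 5.26550 mol.
From the equation the O2:CO2 mole ratio is 13:8, so n(CO2) = 5.26550 × 8/13 = 3.24031 mol.
Mass of CO2 = 3.24031 mol × 44.01 g/mol = 142.606 g.
Actual mass collected = 142.606 g × 0.735 = 104.815 g.

104.82 g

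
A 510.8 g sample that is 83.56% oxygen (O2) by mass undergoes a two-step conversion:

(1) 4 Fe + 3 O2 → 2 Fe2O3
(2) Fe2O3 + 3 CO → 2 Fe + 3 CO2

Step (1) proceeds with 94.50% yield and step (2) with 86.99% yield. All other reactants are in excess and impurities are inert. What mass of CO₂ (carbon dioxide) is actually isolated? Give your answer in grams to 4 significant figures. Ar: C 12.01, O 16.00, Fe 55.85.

965.1 g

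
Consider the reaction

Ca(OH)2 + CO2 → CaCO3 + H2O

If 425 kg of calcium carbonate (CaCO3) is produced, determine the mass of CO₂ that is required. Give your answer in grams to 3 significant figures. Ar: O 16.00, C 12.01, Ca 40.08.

M(CaCO3) = 40.08 + 12.01 + 3(16.00) = 100.09 g/mol.
M(CO2) = 12.01 + 2(16.00) = 44.01 g/mol.
Convert: 425 kg = 425000 g.
n(CaCO3) = 425000 g / 100.09 g/mol = 4246 mol.
From the equation the CaCO3:CO2 mole ratio is 1:1, so n(CO2) = 4246 × 1/1 = 4246 mol.
Mass of CO2 = 4246 mol × 44.01 g/mol = 186900 g.

187000 g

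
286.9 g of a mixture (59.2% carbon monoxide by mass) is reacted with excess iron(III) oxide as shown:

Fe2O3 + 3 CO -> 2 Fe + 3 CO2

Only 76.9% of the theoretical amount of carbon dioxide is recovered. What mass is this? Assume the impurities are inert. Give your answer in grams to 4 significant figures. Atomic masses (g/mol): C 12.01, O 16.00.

205.2 g

Pure CO available = 286.9 g × 0.592 = 169.84 g.
M(CO) = 12.01 + 16.00 = 28.01 g/mol.
M(CO2) = 12.01 + 2(16.00) = 44.01 g/mol.
n(CO) = 169.84 g / 28.01 g/mol = 6.0637 mol.
From the equation the CO:CO2 mole ratio is 3:3, so n(CO2) = 6.0637 × 3/3 = 6.0637 mol.
Mass of CO2 = 6.0637 mol × 44.01 g/mol = 266.86 g.
Actual mass collected = 266.86 g × 0.769 = 205.22 g.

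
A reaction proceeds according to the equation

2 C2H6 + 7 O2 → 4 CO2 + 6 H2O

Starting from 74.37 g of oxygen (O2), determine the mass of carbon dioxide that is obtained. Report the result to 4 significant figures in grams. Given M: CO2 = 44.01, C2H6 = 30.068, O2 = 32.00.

58.45 g

n(O2) = 74.370 g / 32.00 g/mol = 2.3241 mol.
From the equation the O2:CO2 mole ratio is 7:4, so n(CO2) = 2.3241 × 4/7 = 1.3280 mol.
Mass of CO2 = 1.3280 mol × 44.01 g/mol = 58.447 g.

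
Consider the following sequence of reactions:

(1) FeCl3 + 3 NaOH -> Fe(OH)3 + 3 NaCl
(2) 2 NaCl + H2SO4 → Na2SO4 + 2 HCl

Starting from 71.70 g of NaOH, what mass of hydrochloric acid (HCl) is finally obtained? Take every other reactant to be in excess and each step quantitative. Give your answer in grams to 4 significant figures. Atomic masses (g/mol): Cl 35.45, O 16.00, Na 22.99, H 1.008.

65.35 g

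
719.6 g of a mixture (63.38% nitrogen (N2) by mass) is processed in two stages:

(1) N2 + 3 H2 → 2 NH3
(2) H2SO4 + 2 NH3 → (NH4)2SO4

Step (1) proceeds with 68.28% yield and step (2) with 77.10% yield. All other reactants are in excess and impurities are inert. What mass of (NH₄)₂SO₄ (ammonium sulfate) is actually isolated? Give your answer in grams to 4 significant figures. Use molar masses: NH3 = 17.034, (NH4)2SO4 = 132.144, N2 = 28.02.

Pure N2 = 719.6 × 0.6338 = 456.08 g.
n(N2) = 456.08 / 28.02 = 16.277 mol.
Step 1 (N2:NH3 = 1:2): theoretical n(NH3) = 32.554 mol; at 68.28% yield, n(NH3) = 22.228 mol.
Step 2 (NH3:(NH4)2SO4 = 2:1): theoretical n((NH4)2SO4) = 11.114 mol, so theoretical mass = 11.114 × 132.144 = 1468.6 g.
At 77.10% yield, actual mass of (NH4)2SO4 = 1468.6 × 0.7710 = 1132.3 g.

1132 g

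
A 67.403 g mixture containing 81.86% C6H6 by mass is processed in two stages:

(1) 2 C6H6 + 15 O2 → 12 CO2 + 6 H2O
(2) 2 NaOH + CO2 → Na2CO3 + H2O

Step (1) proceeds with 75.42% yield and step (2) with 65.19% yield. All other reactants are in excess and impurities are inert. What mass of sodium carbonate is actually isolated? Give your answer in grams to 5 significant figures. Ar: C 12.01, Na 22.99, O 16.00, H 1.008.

Pure C6H6 = 67.403 × 0.8186 = 55.1761 g.
M(C6H6) = 6(12.01) + 6(1.008) = 78.108 g/mol.
M(Na2CO3) = 2(22.99) + 12.01 + 3(16.00) = 105.99 g/mol.
n(C6H6) = 55.1761 / 78.108 = 0.706408 mol.
Step 1 (C6H6:CO2 = 2:12): theoretical n(CO2) = 4.23845 mol; at 75.42% yield, n(CO2) = 3.19664 mol.
Step 2 (CO2:Na2CO3 = 1:1): theoretical n(Na2CO3) = 3.19664 mol, so theoretical mass = 3.19664 × 105.99 = 338.811 g.
At 65.19% yield, actual mass of Na2CO3 = 338.811 × 0.6519 = 220.871 g.

220.87 g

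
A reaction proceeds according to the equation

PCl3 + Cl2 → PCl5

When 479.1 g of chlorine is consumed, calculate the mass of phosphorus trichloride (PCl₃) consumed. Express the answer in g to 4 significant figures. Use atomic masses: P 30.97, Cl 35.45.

M(Cl2) = 2(35.45) = 70.90 g/mol.
M(PCl3) = 30.97 + 3(35.45) = 137.32 g/mol.
n(Cl2) = 479.10 g / 70.90 g/mol = 6.7574 mol.
From the equation the Cl2:PCl3 mole ratio is 1:1, so n(PCl3) = 6.7574 × 1/1 = 6.7574 mol.
Mass of PCl3 = 6.7574 mol × 137.32 g/mol = 927.93 g.

927.9 g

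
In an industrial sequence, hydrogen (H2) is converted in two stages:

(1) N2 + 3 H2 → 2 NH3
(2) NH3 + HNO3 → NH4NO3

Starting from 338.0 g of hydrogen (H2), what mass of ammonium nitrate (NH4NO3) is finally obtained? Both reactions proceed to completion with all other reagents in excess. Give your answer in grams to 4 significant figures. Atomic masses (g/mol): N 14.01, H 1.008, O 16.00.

8948 g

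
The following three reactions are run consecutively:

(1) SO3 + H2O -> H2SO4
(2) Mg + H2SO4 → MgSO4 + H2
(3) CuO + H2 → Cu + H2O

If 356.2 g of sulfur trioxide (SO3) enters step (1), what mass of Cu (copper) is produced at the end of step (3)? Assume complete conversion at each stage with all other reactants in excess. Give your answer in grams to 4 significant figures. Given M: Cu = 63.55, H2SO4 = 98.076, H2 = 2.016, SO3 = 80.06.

n(SO3) = 356.2 / 80.06 = 4.4492 mol.
Reaction (1): SO3→H2SO4 ratio 1:1 ⇒ n(H2SO4) = 4.4492 mol.
Reaction (2): H2SO4→H2 ratio 1:1 ⇒ n(H2) = 4.4492 mol.
Reaction (3): H2→Cu ratio 1:1 ⇒ n(Cu) = 4.4492 mol.
Mass of Cu = 4.4492 × 63.55 = 282.74 g.

282.7 g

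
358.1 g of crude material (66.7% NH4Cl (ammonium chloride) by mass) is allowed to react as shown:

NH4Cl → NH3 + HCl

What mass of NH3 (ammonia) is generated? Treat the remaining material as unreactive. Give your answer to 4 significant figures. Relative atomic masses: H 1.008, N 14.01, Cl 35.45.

Mass of pure NH4Cl = 358.1 g × 0.667 = 238.85 g.
M(NH4Cl) = 14.01 + 4(1.008) + 35.45 = 53.492 g/mol.
M(NH3) = 14.01 + 3(1.008) = 17.034 g/mol.
n(NH4Cl) = 238.85 g / 53.492 g/mol = 4.4652 mol.
From the equation the NH4Cl:NH3 mole ratio is 1:1, so n(NH3) = 4.4652 × 1/1 = 4.4652 mol.
Mass of NH3 = 4.4652 mol × 17.034 g/mol = 76.060 g.

76.06 g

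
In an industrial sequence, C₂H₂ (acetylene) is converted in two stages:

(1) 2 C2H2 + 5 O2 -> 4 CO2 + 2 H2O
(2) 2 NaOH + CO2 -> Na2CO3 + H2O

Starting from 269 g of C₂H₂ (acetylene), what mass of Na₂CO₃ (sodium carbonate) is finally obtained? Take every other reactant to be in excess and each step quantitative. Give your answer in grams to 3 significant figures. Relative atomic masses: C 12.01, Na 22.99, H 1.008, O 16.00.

2190 g

M(C2H2) = 2(12.01) + 2(1.008) = 26.036 g/mol.
M(Na2CO3) = 2(22.99) + 12.01 + 3(16.00) = 105.99 g/mol.
n(C2H2) = 269.0 / 26.036 = 10.33 mol.
Step 1 gives a 2:4 ratio of C2H2 to CO2, so n(CO2) = 20.66 mol.
In step 2 the CO2:Na2CO3 ratio is 1:1, so n(Na2CO3) = 20.66 mol.
Mass of Na2CO3 = 20.66 × 105.99 = 2190 g.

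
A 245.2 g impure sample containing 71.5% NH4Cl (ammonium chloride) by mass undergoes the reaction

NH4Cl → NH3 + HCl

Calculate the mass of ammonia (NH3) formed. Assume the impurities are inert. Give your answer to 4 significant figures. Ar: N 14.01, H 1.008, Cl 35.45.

55.83 g

Mass of pure NH4Cl = 245.2 g × 0.715 = 175.32 g.
M(NH4Cl) = 14.01 + 4(1.008) + 35.45 = 53.492 g/mol.
M(NH3) = 14.01 + 3(1.008) = 17.034 g/mol.
n(NH4Cl) = 175.32 g / 53.492 g/mol = 3.2775 mol.
From the equation the NH4Cl:NH3 mole ratio is 1:1, so n(NH3) = 3.2775 × 1/1 = 3.2775 mol.
Mass of NH3 = 3.2775 mol × 17.034 g/mol = 55.828 g.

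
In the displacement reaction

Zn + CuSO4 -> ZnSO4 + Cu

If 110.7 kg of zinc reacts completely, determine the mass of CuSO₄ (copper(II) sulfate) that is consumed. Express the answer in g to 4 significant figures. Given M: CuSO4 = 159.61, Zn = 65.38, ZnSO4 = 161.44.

270200 g

Convert: 110.7 kg = 110700 g.
n(Zn) = 110700 g / 65.38 g/mol = 1693.2 mol.
From the equation the Zn:CuSO4 mole ratio is 1:1, so n(CuSO4) = 1693.2 × 1/1 = 1693.2 mol.
Mass of CuSO4 = 1693.2 mol × 159.61 g/mol = 270250 g.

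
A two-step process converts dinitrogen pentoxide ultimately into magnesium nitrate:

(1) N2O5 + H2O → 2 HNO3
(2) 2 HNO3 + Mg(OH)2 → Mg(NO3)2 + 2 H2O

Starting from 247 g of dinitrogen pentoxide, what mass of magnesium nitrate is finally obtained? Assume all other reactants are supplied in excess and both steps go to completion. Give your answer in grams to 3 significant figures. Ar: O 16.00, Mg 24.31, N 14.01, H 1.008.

339 g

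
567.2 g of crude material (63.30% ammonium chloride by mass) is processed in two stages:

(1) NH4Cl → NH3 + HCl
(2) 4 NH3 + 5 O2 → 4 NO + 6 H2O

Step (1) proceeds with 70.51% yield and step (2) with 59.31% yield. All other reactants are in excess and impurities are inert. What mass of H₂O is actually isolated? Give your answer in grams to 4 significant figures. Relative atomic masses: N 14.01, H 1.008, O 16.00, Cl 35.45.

75.85 g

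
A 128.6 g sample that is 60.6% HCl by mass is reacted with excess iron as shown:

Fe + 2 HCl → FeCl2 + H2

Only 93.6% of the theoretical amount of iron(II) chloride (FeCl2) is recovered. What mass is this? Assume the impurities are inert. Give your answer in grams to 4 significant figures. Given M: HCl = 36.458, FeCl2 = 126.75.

Pure HCl available = 128.6 g × 0.606 = 77.932 g.
n(HCl) = 77.932 g / 36.458 g/mol = 2.1376 mol.
From the equation the HCl:FeCl2 mole ratio is 2:1, so n(FeCl2) = 2.1376 × 1/2 = 1.0688 mol.
Mass of FeCl2 = 1.0688 mol × 126.75 g/mol = 135.47 g.
Actual mass collected = 135.47 g × 0.936 = 126.80 g.

126.8 g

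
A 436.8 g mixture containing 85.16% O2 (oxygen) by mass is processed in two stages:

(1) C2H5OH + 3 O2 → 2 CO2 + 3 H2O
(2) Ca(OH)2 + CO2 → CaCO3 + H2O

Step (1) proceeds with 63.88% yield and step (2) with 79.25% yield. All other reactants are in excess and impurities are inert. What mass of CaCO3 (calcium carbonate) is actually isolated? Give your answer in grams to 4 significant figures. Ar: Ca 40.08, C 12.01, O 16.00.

392.7 g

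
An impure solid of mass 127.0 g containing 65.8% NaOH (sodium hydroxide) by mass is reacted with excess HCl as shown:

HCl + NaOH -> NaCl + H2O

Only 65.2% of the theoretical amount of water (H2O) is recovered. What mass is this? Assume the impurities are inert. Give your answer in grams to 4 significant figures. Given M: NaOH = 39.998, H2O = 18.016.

24.54 g

Pure NaOH available = 127.0 g × 0.658 = 83.566 g.
n(NaOH) = 83.566 g / 39.998 g/mol = 2.0893 mol.
From the equation the NaOH:H2O mole ratio is 1:1, so n(H2O) = 2.0893 × 1/1 = 2.0893 mol.
Mass of H2O = 2.0893 mol × 18.016 g/mol = 37.640 g.
Actual mass collected = 37.640 g × 0.652 = 24.541 g.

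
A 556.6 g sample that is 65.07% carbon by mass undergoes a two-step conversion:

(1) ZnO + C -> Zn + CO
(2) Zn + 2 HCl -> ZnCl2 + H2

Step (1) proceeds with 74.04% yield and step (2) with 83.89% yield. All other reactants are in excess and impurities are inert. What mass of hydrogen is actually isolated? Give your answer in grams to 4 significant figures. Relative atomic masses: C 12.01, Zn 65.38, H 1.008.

37.76 g

Pure C = 556.6 × 0.6507 = 362.18 g.
M(C) = 12.01 g/mol.
M(H2) = 2(1.008) = 2.016 g/mol.
n(C) = 362.18 / 12.01 = 30.157 mol.
Step 1 (C:Zn = 1:1): theoretical n(Zn) = 30.157 mol; at 74.04% yield, n(Zn) = 22.328 mol.
Step 2 (Zn:H2 = 1:1): theoretical n(H2) = 22.328 mol, so theoretical mass = 22.328 × 2.016 = 45.013 g.
At 83.89% yield, actual mass of H2 = 45.013 × 0.8389 = 37.761 g.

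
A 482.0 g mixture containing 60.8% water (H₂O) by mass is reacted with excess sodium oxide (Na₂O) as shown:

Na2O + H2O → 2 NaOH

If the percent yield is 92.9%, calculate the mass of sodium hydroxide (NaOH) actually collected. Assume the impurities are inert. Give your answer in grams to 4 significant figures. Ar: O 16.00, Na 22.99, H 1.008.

1209 g

Pure H2O available = 482.0 g × 0.608 = 293.06 g.
M(H2O) = 2(1.008) + 16.00 = 18.016 g/mol.
M(NaOH) = 22.99 + 16.00 + 1.008 = 39.998 g/mol.
n(H2O) = 293.06 g / 18.016 g/mol = 16.266 mol.
From the equation the H2O:NaOH mole ratio is 1:2, so n(NaOH) = 16.266 × 2/1 = 32.533 mol.
Mass of NaOH = 32.533 mol × 39.998 g/mol = 1301.2 g.
Actual mass collected = 1301.2 g × 0.929 = 1208.9 g.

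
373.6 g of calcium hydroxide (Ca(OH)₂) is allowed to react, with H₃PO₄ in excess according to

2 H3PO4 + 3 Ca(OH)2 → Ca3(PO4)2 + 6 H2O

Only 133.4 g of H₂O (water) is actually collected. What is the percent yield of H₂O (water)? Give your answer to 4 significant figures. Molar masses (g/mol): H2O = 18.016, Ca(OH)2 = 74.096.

n(Ca(OH)2) = 373.60 g / 74.096 g/mol = 5.0421 mol.
From the equation the Ca(OH)2:H2O mole ratio is 3:6, so n(H2O) = 5.0421 × 6/3 = 10.084 mol.
Mass of H2O = 10.084 mol × 18.016 g/mol = 181.68 g.
This is the theoretical yield. Percent yield = 133.4 g / 181.68 g × 100% = 73.427%.

73.43 %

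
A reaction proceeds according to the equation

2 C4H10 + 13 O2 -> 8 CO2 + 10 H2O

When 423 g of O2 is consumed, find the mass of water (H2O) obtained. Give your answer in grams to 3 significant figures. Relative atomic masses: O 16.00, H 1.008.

M(O2) = 2(16.00) = 32.00 g/mol.
M(H2O) = 2(1.008) + 16.00 = 18.016 g/mol.
n(O2) = 423.0 g / 32.00 g/mol = 13.22 mol.
From the equation the O2:H2O mole ratio is 13:10, so n(H2O) = 13.22 × 10/13 = 10.17 mol.
Mass of H2O = 10.17 mol × 18.016 g/mol = 183.2 g.

183 g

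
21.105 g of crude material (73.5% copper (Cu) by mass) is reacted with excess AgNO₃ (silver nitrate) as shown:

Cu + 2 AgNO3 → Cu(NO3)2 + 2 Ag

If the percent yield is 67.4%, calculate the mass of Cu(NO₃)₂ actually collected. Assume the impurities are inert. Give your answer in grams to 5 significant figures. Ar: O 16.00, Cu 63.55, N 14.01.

30.859 g

Pure Cu available = 21.105 g × 0.735 = 15.5122 g.
M(Cu) = 63.55 g/mol.
M(Cu(NO3)2) = 63.55 + 2(14.01) + 6(16.00) = 187.57 g/mol.
n(Cu) = 15.5122 g / 63.55 g/mol = 0.244094 mol.
From the equation the Cu:Cu(NO3)2 mole ratio is 1:1, so n(Cu(NO3)2) = 0.244094 × 1/1 = 0.244094 mol.
Mass of Cu(NO3)2 = 0.244094 mol × 187.57 g/mol = 45.7847 g.
Actual mass collected = 45.7847 g × 0.674 = 30.8589 g.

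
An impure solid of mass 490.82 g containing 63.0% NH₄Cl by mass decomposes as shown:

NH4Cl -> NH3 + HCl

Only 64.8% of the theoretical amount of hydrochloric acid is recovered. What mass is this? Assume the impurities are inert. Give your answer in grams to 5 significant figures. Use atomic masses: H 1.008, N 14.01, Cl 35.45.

Pure NH4Cl available = 490.82 g × 0.630 = 309.217 g.
M(NH4Cl) = 14.01 + 4(1.008) + 35.45 = 53.492 g/mol.
M(HCl) = 1.008 + 35.45 = 36.458 g/mol.
n(NH4Cl) = 309.217 g / 53.492 g/mol = 5.78061 mol.
From the equation the NH4Cl:HCl mole ratio is 1:1, so n(HCl) = 5.78061 × 1/1 = 5.78061 mol.
Mass of HCl = 5.78061 mol × 36.458 g/mol = 210.750 g.
Actual mass collected = 210.750 g × 0.648 = 136.566 g.

136.57 g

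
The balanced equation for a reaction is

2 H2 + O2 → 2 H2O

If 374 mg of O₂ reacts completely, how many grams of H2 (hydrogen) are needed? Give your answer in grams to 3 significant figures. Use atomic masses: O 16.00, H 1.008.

M(O2) = 2(16.00) = 32.00 g/mol.
M(H2) = 2(1.008) = 2.016 g/mol.
Convert: 374 mg = 0.3740 g.
n(O2) = 0.3740 g / 32.00 g/mol = 0.01169 mol.
From the equation the O2:H2 mole ratio is 1:2, so n(H2) = 0.01169 × 2/1 = 0.02337 mol.
Mass of H2 = 0.02337 mol × 2.016 g/mol = 0.04712 g.

0.0471 g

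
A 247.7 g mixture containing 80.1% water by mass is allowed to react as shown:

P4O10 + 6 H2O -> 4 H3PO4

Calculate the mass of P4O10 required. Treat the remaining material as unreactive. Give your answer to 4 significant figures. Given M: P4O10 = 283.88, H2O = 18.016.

Mass of pure H2O = 247.7 g × 0.801 = 198.41 g.
n(H2O) = 198.41 g / 18.016 g/mol = 11.013 mol.
From the equation the H2O:P4O10 mole ratio is 6:1, so n(P4O10) = 11.013 × 1/6 = 1.8355 mol.
Mass of P4O10 = 1.8355 mol × 283.88 g/mol = 521.06 g.

521.1 g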